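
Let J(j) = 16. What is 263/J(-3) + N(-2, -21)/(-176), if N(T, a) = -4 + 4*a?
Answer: 271/16 ≈ 16.938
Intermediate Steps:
263/J(-3) + N(-2, -21)/(-176) = 263/16 + (-4 + 4*(-21))/(-176) = 263*(1/16) + (-4 - 84)*(-1/176) = 263/16 - 88*(-1/176) = 263/16 + 1/2 = 271/16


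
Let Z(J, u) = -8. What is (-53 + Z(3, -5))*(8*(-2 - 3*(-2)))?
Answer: -1952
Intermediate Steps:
(-53 + Z(3, -5))*(8*(-2 - 3*(-2))) = (-53 - 8)*(8*(-2 - 3*(-2))) = -488*(-2 + 6) = -488*4 = -61*32 = -1952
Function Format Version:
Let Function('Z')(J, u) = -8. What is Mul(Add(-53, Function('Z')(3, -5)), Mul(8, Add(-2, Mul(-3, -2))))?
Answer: -1952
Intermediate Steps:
Mul(Add(-53, Function('Z')(3, -5)), Mul(8, Add(-2, Mul(-3, -2)))) = Mul(Add(-53, -8), Mul(8, Add(-2, Mul(-3, -2)))) = Mul(-61, Mul(8, Add(-2, 6))) = Mul(-61, Mul(8, 4)) = Mul(-61, 32) = -1952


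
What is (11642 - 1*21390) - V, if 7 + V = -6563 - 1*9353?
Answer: 6175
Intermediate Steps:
V = -15923 (V = -7 + (-6563 - 1*9353) = -7 + (-6563 - 9353) = -7 - 15916 = -15923)
(11642 - 1*21390) - V = (11642 - 1*21390) - 1*(-15923) = (11642 - 21390) + 15923 = -9748 + 15923 = 6175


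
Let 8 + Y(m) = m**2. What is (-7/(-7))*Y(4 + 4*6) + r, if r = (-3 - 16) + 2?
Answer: 759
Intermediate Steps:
r = -17 (r = -19 + 2 = -17)
Y(m) = -8 + m**2
(-7/(-7))*Y(4 + 4*6) + r = (-7/(-7))*(-8 + (4 + 4*6)**2) - 17 = (-7*(-1/7))*(-8 + (4 + 24)**2) - 17 = 1*(-8 + 28**2) - 17 = 1*(-8 + 784) - 17 = 1*776 - 17 = 776 - 17 = 759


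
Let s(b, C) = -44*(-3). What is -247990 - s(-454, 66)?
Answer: -248122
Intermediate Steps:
s(b, C) = 132
-247990 - s(-454, 66) = -247990 - 1*132 = -247990 - 132 = -248122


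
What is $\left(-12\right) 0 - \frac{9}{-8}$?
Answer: $\frac{9}{8} \approx 1.125$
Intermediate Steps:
$\left(-12\right) 0 - \frac{9}{-8} = 0 - - \frac{9}{8} = 0 + \frac{9}{8} = \frac{9}{8}$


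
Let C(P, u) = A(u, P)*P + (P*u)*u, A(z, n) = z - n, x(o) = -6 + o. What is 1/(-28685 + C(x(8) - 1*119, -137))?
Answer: -1/2222318 ≈ -4.4998e-7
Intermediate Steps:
C(P, u) = P*u² + P*(u - P) (C(P, u) = (u - P)*P + (P*u)*u = P*(u - P) + P*u² = P*u² + P*(u - P))
1/(-28685 + C(x(8) - 1*119, -137)) = 1/(-28685 + ((-6 + 8) - 1*119)*(-137 + (-137)² - ((-6 + 8) - 1*119))) = 1/(-28685 + (2 - 119)*(-137 + 18769 - (2 - 119))) = 1/(-28685 - 117*(-137 + 18769 - 1*(-117))) = 1/(-28685 - 117*(-137 + 18769 + 117)) = 1/(-28685 - 117*18749) = 1/(-28685 - 2193633) = 1/(-2222318) = -1/2222318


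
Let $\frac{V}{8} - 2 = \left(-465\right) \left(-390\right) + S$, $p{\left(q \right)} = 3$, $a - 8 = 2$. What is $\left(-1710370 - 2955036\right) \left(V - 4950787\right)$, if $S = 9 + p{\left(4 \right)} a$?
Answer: $16327330096554$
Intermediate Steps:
$a = 10$ ($a = 8 + 2 = 10$)
$S = 39$ ($S = 9 + 3 \cdot 10 = 9 + 30 = 39$)
$V = 1451128$ ($V = 16 + 8 \left(\left(-465\right) \left(-390\right) + 39\right) = 16 + 8 \left(181350 + 39\right) = 16 + 8 \cdot 181389 = 16 + 1451112 = 1451128$)
$\left(-1710370 - 2955036\right) \left(V - 4950787\right) = \left(-1710370 - 2955036\right) \left(1451128 - 4950787\right) = \left(-4665406\right) \left(-3499659\right) = 16327330096554$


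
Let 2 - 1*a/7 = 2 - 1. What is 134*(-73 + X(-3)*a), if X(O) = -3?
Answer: -12596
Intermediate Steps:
a = 7 (a = 14 - 7*(2 - 1) = 14 - 7*1 = 14 - 7 = 7)
134*(-73 + X(-3)*a) = 134*(-73 - 3*7) = 134*(-73 - 21) = 134*(-94) = -12596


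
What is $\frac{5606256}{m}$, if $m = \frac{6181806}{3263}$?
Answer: $\frac{3048868888}{1030301} \approx 2959.2$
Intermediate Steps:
$m = \frac{6181806}{3263}$ ($m = 6181806 \cdot \frac{1}{3263} = \frac{6181806}{3263} \approx 1894.5$)
$\frac{5606256}{m} = \frac{5606256}{\frac{6181806}{3263}} = 5606256 \cdot \frac{3263}{6181806} = \frac{3048868888}{1030301}$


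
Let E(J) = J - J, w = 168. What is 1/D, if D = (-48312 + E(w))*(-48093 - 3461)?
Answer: 1/2490676848 ≈ 4.0150e-10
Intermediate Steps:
E(J) = 0
D = 2490676848 (D = (-48312 + 0)*(-48093 - 3461) = -48312*(-51554) = 2490676848)
1/D = 1/2490676848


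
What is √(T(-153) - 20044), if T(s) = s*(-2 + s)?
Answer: √3671 ≈ 60.589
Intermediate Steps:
√(T(-153) - 20044) = √(-153*(-2 - 153) - 20044) = √(-153*(-155) - 20044) = √(23715 - 20044) = √3671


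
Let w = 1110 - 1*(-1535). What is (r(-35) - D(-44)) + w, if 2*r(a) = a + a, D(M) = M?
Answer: 2654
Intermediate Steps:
r(a) = a (r(a) = (a + a)/2 = (2*a)/2 = a)
w = 2645 (w = 1110 + 1535 = 2645)
(r(-35) - D(-44)) + w = (-35 - 1*(-44)) + 2645 = (-35 + 44) + 2645 = 9 + 2645 = 2654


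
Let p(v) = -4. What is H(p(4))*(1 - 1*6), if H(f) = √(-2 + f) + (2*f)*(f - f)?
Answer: -5*I*√6 ≈ -12.247*I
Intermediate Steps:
H(f) = √(-2 + f) (H(f) = √(-2 + f) + (2*f)*0 = √(-2 + f) + 0 = √(-2 + f))
H(p(4))*(1 - 1*6) = √(-2 - 4)*(1 - 1*6) = √(-6)*(1 - 6) = (I*√6)*(-5) = -5*I*√6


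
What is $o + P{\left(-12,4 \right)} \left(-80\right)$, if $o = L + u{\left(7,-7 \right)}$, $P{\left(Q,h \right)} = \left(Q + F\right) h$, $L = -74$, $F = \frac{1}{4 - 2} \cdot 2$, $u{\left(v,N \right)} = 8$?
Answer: $3454$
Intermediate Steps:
$F = 1$ ($F = \frac{1}{2} \cdot 2 = 1$)
$P{\left(Q,h \right)} = h \left(1 + Q\right)$ ($P{\left(Q,h \right)} = \left(Q + 1\right) h = \left(1 + Q\right) h = h \left(1 + Q\right)$)
$o = -66$ ($o = -74 + 8 = -66$)
$o + P{\left(-12,4 \right)} \left(-80\right) = -66 + 4 \left(1 - 12\right) \left(-80\right) = -66 + 4 \left(-11\right) \left(-80\right) = -66 - -3520 = -66 + 3520 = 3454$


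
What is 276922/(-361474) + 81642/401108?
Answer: -136852633/243272002 ≈ -0.56255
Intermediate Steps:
276922/(-361474) + 81642/401108 = 276922*(-1/361474) + 81642*(1/401108) = -138461/180737 + 40821/200554 = -136852633/243272002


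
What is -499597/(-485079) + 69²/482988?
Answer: 11600419855/11156539812 ≈ 1.0398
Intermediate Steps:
-499597/(-485079) + 69²/482988 = -499597*(-1/485079) + 4761*(1/482988) = 71371/69297 + 1587/160996 = 11600419855/11156539812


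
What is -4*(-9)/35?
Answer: 36/35 ≈ 1.0286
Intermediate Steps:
-4*(-9)/35 = 36*(1/35) = 36/35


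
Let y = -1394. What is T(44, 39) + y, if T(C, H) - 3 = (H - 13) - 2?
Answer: -1367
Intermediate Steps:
T(C, H) = -12 + H (T(C, H) = 3 + ((H - 13) - 2) = 3 + ((-13 + H) - 2) = 3 + (-15 + H) = -12 + H)
T(44, 39) + y = (-12 + 39) - 1394 = 27 - 1394 = -1367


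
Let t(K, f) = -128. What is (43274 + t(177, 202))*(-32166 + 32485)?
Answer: 13763574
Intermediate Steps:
(43274 + t(177, 202))*(-32166 + 32485) = (43274 - 128)*(-32166 + 32485) = 43146*319 = 13763574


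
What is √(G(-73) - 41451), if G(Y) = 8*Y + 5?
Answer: 3*I*√4670 ≈ 205.01*I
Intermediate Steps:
G(Y) = 5 + 8*Y
√(G(-73) - 41451) = √((5 + 8*(-73)) - 41451) = √((5 - 584) - 41451) = √(-579 - 41451) = √(-42030) = 3*I*√4670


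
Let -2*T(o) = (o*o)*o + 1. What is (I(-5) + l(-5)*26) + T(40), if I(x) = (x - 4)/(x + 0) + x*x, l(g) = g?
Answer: -321037/10 ≈ -32104.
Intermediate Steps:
I(x) = x² + (-4 + x)/x (I(x) = (-4 + x)/x + x² = x² + (-4 + x)/x)
T(o) = -½ - o³/2 (T(o) = -((o*o)*o + 1)/2 = -(o²*o + 1)/2 = -(o³ + 1)/2 = -(1 + o³)/2 = -½ - o³/2)
(I(-5) + l(-5)*26) + T(40) = ((-4 - 5 + (-5)³)/(-5) - 5*26) + (-½ - ½*40³) = (-(-4 - 5 - 125)/5 - 130) + (-½ - ½*64000) = (-⅕*(-134) - 130) + (-½ - 32000) = (134/5 - 130) - 64001/2 = -516/5 - 64001/2 = -321037/10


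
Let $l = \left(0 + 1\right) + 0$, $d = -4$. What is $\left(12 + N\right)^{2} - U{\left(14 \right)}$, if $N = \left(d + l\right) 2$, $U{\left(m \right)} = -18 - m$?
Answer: $68$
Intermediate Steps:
$l = 1$ ($l = 1 + 0 = 1$)
$N = -6$ ($N = \left(-4 + 1\right) 2 = \left(-3\right) 2 = -6$)
$\left(12 + N\right)^{2} - U{\left(14 \right)} = \left(12 - 6\right)^{2} - \left(-18 - 14\right) = 6^{2} - \left(-18 - 14\right) = 36 - -32 = 36 + 32 = 68$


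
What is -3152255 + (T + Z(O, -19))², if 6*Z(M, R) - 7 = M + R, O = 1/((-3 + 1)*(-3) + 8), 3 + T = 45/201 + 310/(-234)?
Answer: -151863577248433151/48176738064 ≈ -3.1522e+6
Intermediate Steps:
T = -32147/7839 (T = -3 + (45/201 + 310/(-234)) = -3 + (45*(1/201) + 310*(-1/234)) = -3 + (15/67 - 155/117) = -3 - 8630/7839 = -32147/7839 ≈ -4.1009)
O = 1/14 (O = 1/(-2*(-3) + 8) = 1/(6 + 8) = 1/14 ≈ 0.071429)
Z(M, R) = 7/6 + M/6 + R/6 (Z(M, R) = 7/6 + (M + R)/6 = 7/6 + (M/6 + R/6) = 7/6 + M/6 + R/6)
-3152255 + (T + Z(O, -19))² = -3152255 + (-32147/7839 + (7/6 + (⅙)*(1/14) + (⅙)*(-19)))² = -3152255 + (-32147/7839 + (7/6 + 1/84 - 19/6))² = -3152255 + (-32147/7839 - 167/84)² = -3152255 + (-1336487/219492)² = -3152255 + 1786197501169/48176738064 = -151863577248433151/48176738064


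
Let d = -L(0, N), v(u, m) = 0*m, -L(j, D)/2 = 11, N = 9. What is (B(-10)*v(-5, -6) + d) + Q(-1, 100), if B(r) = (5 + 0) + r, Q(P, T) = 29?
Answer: 51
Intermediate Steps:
L(j, D) = -22 (L(j, D) = -2*11 = -22)
v(u, m) = 0
B(r) = 5 + r
d = 22 (d = -1*(-22) = 22)
(B(-10)*v(-5, -6) + d) + Q(-1, 100) = ((5 - 10)*0 + 22) + 29 = (-5*0 + 22) + 29 = (0 + 22) + 29 = 22 + 29 = 51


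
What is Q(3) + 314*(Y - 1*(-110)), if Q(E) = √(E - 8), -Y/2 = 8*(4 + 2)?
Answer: 4396 + I*√5 ≈ 4396.0 + 2.2361*I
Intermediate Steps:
Y = -96 (Y = -16*(4 + 2) = -16*6 = -2*48 = -96)
Q(E) = √(-8 + E)
Q(3) + 314*(Y - 1*(-110)) = √(-8 + 3) + 314*(-96 - 1*(-110)) = √(-5) + 314*(-96 + 110) = I*√5 + 314*14 = I*√5 + 4396 = 4396 + I*√5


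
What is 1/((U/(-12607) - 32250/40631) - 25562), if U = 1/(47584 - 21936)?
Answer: -13137803716016/335838966443677623 ≈ -3.9119e-5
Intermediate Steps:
U = 1/25648 ≈ 3.8989e-5
1/((U/(-12607) - 32250/40631) - 25562) = 1/(((1/25648)/(-12607) - 32250/40631) - 25562) = 1/(((1/25648)*(-1/12607) - 32250*1/40631) - 25562) = 1/((-1/323344336 - 32250/40631) - 25562) = 1/(-10427854876631/13137803716016 - 25562) = 1/(-335838966443677623/13137803716016) = -13137803716016/335838966443677623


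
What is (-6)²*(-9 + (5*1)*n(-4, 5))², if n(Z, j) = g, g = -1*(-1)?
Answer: 576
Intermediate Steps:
g = 1
n(Z, j) = 1
(-6)²*(-9 + (5*1)*n(-4, 5))² = (-6)²*(-9 + (5*1)*1)² = 36*(-9 + 5*1)² = 36*(-9 + 5)² = 36*(-4)² = 36*16 = 576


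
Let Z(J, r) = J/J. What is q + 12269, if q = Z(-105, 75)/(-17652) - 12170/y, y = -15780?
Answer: 56962118195/4642476 ≈ 12270.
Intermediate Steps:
Z(J, r) = 1
q = 3580151/4642476 (q = 1/(-17652) - 12170/(-15780) = 1*(-1/17652) - 12170*(-1/15780) = -1/17652 + 1217/1578 = 3580151/4642476 ≈ 0.77117)
q + 12269 = 3580151/4642476 + 12269 = 56962118195/4642476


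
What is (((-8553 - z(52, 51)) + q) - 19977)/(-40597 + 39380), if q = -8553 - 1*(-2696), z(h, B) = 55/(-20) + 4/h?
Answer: 1787985/63284 ≈ 28.253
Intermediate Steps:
z(h, B) = -11/4 + 4/h (z(h, B) = 55*(-1/20) + 4/h = -11/4 + 4/h)
q = -5857 (q = -8553 + 2696 = -5857)
(((-8553 - z(52, 51)) + q) - 19977)/(-40597 + 39380) = (((-8553 - (-11/4 + 4/52)) - 5857) - 19977)/(-40597 + 39380) = (((-8553 - (-11/4 + 4*(1/52))) - 5857) - 19977)/(-1217) = (((-8553 - (-11/4 + 1/13)) - 5857) - 19977)*(-1/1217) = (((-8553 - 1*(-139/52)) - 5857) - 19977)*(-1/1217) = (((-8553 + 139/52) - 5857) - 19977)*(-1/1217) = ((-444617/52 - 5857) - 19977)*(-1/1217) = (-749181/52 - 19977)*(-1/1217) = -1787985/52*(-1/1217) = 1787985/63284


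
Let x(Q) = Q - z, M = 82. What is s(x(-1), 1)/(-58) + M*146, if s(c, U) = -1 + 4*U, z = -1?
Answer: 694373/58 ≈ 11972.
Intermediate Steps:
x(Q) = 1 + Q (x(Q) = Q - 1*(-1) = Q + 1 = 1 + Q)
s(x(-1), 1)/(-58) + M*146 = (-1 + 4*1)/(-58) + 82*146 = (-1 + 4)*(-1/58) + 11972 = 3*(-1/58) + 11972 = -3/58 + 11972 = 694373/58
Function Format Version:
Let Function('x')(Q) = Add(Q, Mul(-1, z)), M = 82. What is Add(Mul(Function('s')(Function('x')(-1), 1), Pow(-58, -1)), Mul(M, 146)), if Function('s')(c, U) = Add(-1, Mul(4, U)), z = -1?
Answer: Rational(694373, 58) ≈ 11972.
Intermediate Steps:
Function('x')(Q) = Add(1, Q) (Function('x')(Q) = Add(Q, Mul(-1, -1)) = Add(Q, 1) = Add(1, Q))
Add(Mul(Function('s')(Function('x')(-1), 1), Pow(-58, -1)), Mul(M, 146)) = Add(Mul(Add(-1, Mul(4, 1)), Pow(-58, -1)), Mul(82, 146)) = Add(Mul(Add(-1, 4), Rational(-1, 58)), 11972) = Add(Mul(3, Rational(-1, 58)), 11972) = Add(Rational(-3, 58), 11972) = Rational(694373, 58)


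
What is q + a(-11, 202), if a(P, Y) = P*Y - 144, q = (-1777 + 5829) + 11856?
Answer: 13542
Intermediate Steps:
q = 15908 (q = 4052 + 11856 = 15908)
a(P, Y) = -144 + P*Y
q + a(-11, 202) = 15908 + (-144 - 11*202) = 15908 + (-144 - 2222) = 15908 - 2366 = 13542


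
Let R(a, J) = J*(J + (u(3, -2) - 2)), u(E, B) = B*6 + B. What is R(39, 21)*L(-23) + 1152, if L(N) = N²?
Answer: 56697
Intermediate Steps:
u(E, B) = 7*B (u(E, B) = 6*B + B = 7*B)
R(a, J) = J*(-16 + J) (R(a, J) = J*(J + (7*(-2) - 2)) = J*(J + (-14 - 2)) = J*(J - 16) = J*(-16 + J))
R(39, 21)*L(-23) + 1152 = (21*(-16 + 21))*(-23)² + 1152 = (21*5)*529 + 1152 = 105*529 + 1152 = 55545 + 1152 = 56697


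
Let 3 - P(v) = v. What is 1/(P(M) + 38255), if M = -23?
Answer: 1/38281 ≈ 2.6123e-5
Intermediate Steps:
P(v) = 3 - v
1/(P(M) + 38255) = 1/((3 - 1*(-23)) + 38255) = 1/((3 + 23) + 38255) = 1/(26 + 38255) = 1/38281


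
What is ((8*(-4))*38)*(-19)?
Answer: 23104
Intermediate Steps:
((8*(-4))*38)*(-19) = -32*38*(-19) = -1216*(-19) = 23104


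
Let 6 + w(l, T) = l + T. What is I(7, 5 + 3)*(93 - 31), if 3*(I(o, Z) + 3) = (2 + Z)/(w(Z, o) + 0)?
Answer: -4402/27 ≈ -163.04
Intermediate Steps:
w(l, T) = -6 + T + l (w(l, T) = -6 + (l + T) = -6 + (T + l) = -6 + T + l)
I(o, Z) = -3 + (2 + Z)/(3*(-6 + Z + o)) (I(o, Z) = -3 + ((2 + Z)/((-6 + o + Z) + 0))/3 = -3 + ((2 + Z)/((-6 + Z + o) + 0))/3 = -3 + ((2 + Z)/(-6 + Z + o))/3 = -3 + (2 + Z)/(3*(-6 + Z + o)))
I(7, 5 + 3)*(93 - 31) = ((56 - 9*7 - 8*(5 + 3))/(3*(-6 + (5 + 3) + 7)))*(93 - 31) = ((56 - 63 - 8*8)/(3*(-6 + 8 + 7)))*62 = ((⅓)*(56 - 63 - 64)/9)*62 = ((⅓)*(⅑)*(-71))*62 = -71/27*62 = -4402/27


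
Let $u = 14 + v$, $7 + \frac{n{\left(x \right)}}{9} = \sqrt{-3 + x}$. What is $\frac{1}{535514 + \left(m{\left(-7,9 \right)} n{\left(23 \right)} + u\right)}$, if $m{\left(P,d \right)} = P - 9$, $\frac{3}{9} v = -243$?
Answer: $\frac{535807}{287088726529} + \frac{288 \sqrt{5}}{287088726529} \approx 1.8686 \cdot 10^{-6}$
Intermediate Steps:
$v = -729$ ($v = 3 \left(-243\right) = -729$)
$m{\left(P,d \right)} = -9 + P$
$n{\left(x \right)} = -63 + 9 \sqrt{-3 + x}$
$u = -715$ ($u = 14 - 729 = -715$)
$\frac{1}{535514 + \left(m{\left(-7,9 \right)} n{\left(23 \right)} + u\right)} = \frac{1}{535514 - \left(715 - \left(-9 - 7\right) \left(-63 + 9 \sqrt{-3 + 23}\right)\right)} = \frac{1}{535514 - \left(715 + 16 \left(-63 + 9 \sqrt{20}\right)\right)} = \frac{1}{535514 - \left(715 + 16 \left(-63 + 9 \cdot 2 \sqrt{5}\right)\right)} = \frac{1}{535514 - \left(715 + 16 \left(-63 + 18 \sqrt{5}\right)\right)} = \frac{1}{535514 - \left(-293 + 288 \sqrt{5}\right)} = \frac{1}{535514 + \left(293 - 288 \sqrt{5}\right)} = \frac{1}{535807 - 288 \sqrt{5}}$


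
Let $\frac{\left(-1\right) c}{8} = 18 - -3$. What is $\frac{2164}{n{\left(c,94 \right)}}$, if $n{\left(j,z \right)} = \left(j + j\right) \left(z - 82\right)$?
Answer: $- \frac{541}{1008} \approx -0.53671$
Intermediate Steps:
$c = -168$ ($c = - 8 \left(18 - -3\right) = - 8 \left(18 + 3\right) = \left(-8\right) 21 = -168$)
$n{\left(j,z \right)} = 2 j \left(-82 + z\right)$
$\frac{2164}{n{\left(c,94 \right)}} = \frac{2164}{2 \left(-168\right) \left(-82 + 94\right)} = \frac{2164}{2 \left(-168\right) 12} = \frac{2164}{-4032} = 2164 \left(- \frac{1}{4032}\right) = - \frac{541}{1008}$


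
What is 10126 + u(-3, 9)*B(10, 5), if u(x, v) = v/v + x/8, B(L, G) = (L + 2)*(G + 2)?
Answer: 20357/2 ≈ 10179.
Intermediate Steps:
B(L, G) = (2 + G)*(2 + L) (B(L, G) = (2 + L)*(2 + G) = (2 + G)*(2 + L))
u(x, v) = 1 + x/8 (u(x, v) = 1 + x*(⅛) = 1 + x/8)
10126 + u(-3, 9)*B(10, 5) = 10126 + (1 + (⅛)*(-3))*(4 + 2*5 + 2*10 + 5*10) = 10126 + (1 - 3/8)*(4 + 10 + 20 + 50) = 10126 + (5/8)*84 = 10126 + 105/2 = 20357/2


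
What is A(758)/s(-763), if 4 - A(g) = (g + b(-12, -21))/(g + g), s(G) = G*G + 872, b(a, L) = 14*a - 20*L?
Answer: 2527/441945078 ≈ 5.7179e-6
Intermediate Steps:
b(a, L) = -20*L + 14*a
s(G) = 872 + G² (s(G) = G² + 872 = 872 + G²)
A(g) = 4 - (252 + g)/(2*g) (A(g) = 4 - (g + (-20*(-21) + 14*(-12)))/(g + g) = 4 - (g + (420 - 168))/(2*g) = 4 - (g + 252)*1/(2*g) = 4 - (252 + g)*1/(2*g) = 4 - (252 + g)/(2*g))
A(758)/s(-763) = (7/2 - 126/758)/(872 + (-763)²) = (7/2 - 126*1/758)/(872 + 582169) = (7/2 - 63/379)/583041 = (2527/758)*(1/583041) = 2527/441945078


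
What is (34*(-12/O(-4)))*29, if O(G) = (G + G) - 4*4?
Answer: 493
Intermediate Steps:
O(G) = -16 + 2*G (O(G) = 2*G - 16 = -16 + 2*G)
(34*(-12/O(-4)))*29 = (34*(-12/(-16 + 2*(-4))))*29 = (34*(-12/(-16 - 8)))*29 = (34*(-12/(-24)))*29 = (34*(-12*(-1/24)))*29 = (34*(½))*29 = 17*29 = 493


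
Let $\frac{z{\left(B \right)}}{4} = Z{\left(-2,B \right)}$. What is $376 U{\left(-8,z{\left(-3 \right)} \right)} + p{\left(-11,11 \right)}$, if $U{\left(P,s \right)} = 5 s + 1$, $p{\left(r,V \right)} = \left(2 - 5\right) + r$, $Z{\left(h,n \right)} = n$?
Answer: $-22198$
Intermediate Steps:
$z{\left(B \right)} = 4 B$
$p{\left(r,V \right)} = -3 + r$
$U{\left(P,s \right)} = 1 + 5 s$
$376 U{\left(-8,z{\left(-3 \right)} \right)} + p{\left(-11,11 \right)} = 376 \left(1 + 5 \cdot 4 \left(-3\right)\right) - 14 = 376 \left(1 + 5 \left(-12\right)\right) - 14 = 376 \left(1 - 60\right) - 14 = 376 \left(-59\right) - 14 = -22184 - 14 = -22198$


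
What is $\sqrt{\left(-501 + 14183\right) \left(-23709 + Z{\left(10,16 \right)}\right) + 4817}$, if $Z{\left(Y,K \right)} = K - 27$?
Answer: $i \sqrt{324532223} \approx 18015.0 i$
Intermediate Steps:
$Z{\left(Y,K \right)} = -27 + K$
$\sqrt{\left(-501 + 14183\right) \left(-23709 + Z{\left(10,16 \right)}\right) + 4817} = \sqrt{\left(-501 + 14183\right) \left(-23709 + \left(-27 + 16\right)\right) + 4817} = \sqrt{13682 \left(-23709 - 11\right) + 4817} = \sqrt{13682 \left(-23720\right) + 4817} = \sqrt{-324537040 + 4817} = \sqrt{-324532223} = i \sqrt{324532223}$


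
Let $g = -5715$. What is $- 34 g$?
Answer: $194310$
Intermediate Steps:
$- 34 g = \left(-34\right) \left(-5715\right) = 194310$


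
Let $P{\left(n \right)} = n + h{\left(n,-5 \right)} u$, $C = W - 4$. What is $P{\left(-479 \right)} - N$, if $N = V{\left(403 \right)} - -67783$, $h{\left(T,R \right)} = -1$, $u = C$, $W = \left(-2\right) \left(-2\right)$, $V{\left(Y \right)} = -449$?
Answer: $-67813$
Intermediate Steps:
$W = 4$
$C = 0$ ($C = 4 - 4 = 0$)
$u = 0$
$N = 67334$ ($N = -449 - -67783 = -449 + 67783 = 67334$)
$P{\left(n \right)} = n$ ($P{\left(n \right)} = n - 0 = n + 0 = n$)
$P{\left(-479 \right)} - N = -479 - 67334 = -67813$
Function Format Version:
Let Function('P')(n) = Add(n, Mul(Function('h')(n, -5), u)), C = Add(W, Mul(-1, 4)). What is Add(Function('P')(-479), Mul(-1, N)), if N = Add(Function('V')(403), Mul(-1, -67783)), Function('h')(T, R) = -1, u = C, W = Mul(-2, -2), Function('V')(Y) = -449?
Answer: -67813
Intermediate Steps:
W = 4
C = 0 (C = Add(4, Mul(-1, 4)) = Add(4, -4) = 0)
u = 0
N = 67334 (N = Add(-449, Mul(-1, -67783)) = Add(-449, 67783) = 67334)
Function('P')(n) = n (Function('P')(n) = Add(n, Mul(-1, 0)) = Add(n, 0) = n)
Add(Function('P')(-479), Mul(-1, N)) = Add(-479, Mul(-1, 67334)) = Add(-479, -67334) = -67813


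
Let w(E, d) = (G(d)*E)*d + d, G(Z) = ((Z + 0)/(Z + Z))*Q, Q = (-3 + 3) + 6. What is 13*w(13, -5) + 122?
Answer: -2478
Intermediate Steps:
Q = 6 (Q = 0 + 6 = 6)
G(Z) = 3 (G(Z) = ((Z + 0)/(Z + Z))*6 = (Z/((2*Z)))*6 = (Z*(1/(2*Z)))*6 = (½)*6 = 3)
w(E, d) = d + 3*E*d (w(E, d) = (3*E)*d + d = 3*E*d + d = d + 3*E*d)
13*w(13, -5) + 122 = 13*(-5*(1 + 3*13)) + 122 = 13*(-5*(1 + 39)) + 122 = 13*(-5*40) + 122 = 13*(-200) + 122 = -2600 + 122 = -2478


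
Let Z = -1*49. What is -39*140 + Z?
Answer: -5509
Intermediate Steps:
Z = -49
-39*140 + Z = -39*140 - 49 = -5460 - 49 = -5509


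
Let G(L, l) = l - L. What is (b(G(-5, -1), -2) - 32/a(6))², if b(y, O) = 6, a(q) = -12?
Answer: 676/9 ≈ 75.111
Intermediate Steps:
(b(G(-5, -1), -2) - 32/a(6))² = (6 - 32/(-12))² = (6 - 32*(-1/12))² = (6 + 8/3)² = (26/3)² = 676/9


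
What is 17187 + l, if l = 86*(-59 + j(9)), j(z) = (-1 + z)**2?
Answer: 17617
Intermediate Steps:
l = 430 (l = 86*(-59 + (-1 + 9)**2) = 86*(-59 + 8**2) = 86*(-59 + 64) = 86*5 = 430)
17187 + l = 17187 + 430 = 17617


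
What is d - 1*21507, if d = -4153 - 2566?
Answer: -28226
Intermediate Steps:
d = -6719
d - 1*21507 = -6719 - 1*21507 = -6719 - 21507 = -28226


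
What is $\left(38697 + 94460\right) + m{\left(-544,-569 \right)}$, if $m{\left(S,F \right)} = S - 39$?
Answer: $132574$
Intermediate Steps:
$m{\left(S,F \right)} = -39 + S$ ($m{\left(S,F \right)} = S - 39 = -39 + S$)
$\left(38697 + 94460\right) + m{\left(-544,-569 \right)} = \left(38697 + 94460\right) - 583 = 133157 - 583 = 132574$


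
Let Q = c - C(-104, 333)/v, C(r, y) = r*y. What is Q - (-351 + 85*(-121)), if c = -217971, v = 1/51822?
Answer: 1794492169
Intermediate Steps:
v = 1/51822 ≈ 1.9297e-5
Q = 1794481533 (Q = -217971 - (-104*333)/1/51822 = -217971 - (-34632)*51822 = -217971 - 1*(-1794699504) = -217971 + 1794699504 = 1794481533)
Q - (-351 + 85*(-121)) = 1794481533 - (-351 + 85*(-121)) = 1794481533 - (-351 - 10285) = 1794481533 - 1*(-10636) = 1794481533 + 10636 = 1794492169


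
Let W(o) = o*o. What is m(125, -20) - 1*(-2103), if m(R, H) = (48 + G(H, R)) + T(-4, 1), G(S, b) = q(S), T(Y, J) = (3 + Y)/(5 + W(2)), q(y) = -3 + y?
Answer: 19151/9 ≈ 2127.9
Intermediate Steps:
W(o) = o²
T(Y, J) = ⅓ + Y/9 (T(Y, J) = (3 + Y)/(5 + 2²) = (3 + Y)/(5 + 4) = (3 + Y)/9 = (3 + Y)*(⅑) = ⅓ + Y/9)
G(S, b) = -3 + S
m(R, H) = 404/9 + H (m(R, H) = (48 + (-3 + H)) + (⅓ + (⅑)*(-4)) = (45 + H) + (⅓ - 4/9) = (45 + H) - ⅑ = 404/9 + H)
m(125, -20) - 1*(-2103) = (404/9 - 20) - 1*(-2103) = 224/9 + 2103 = 19151/9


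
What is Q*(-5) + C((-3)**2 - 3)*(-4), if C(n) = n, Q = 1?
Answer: -29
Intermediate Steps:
Q*(-5) + C((-3)**2 - 3)*(-4) = 1*(-5) + ((-3)**2 - 3)*(-4) = -5 + (9 - 3)*(-4) = -5 + 6*(-4) = -5 - 24 = -29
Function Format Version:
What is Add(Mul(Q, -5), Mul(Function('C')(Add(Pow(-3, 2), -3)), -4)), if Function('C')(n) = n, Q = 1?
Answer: -29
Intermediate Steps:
Add(Mul(Q, -5), Mul(Function('C')(Add(Pow(-3, 2), -3)), -4)) = Add(Mul(1, -5), Mul(Add(Pow(-3, 2), -3), -4)) = Add(-5, Mul(Add(9, -3), -4)) = Add(-5, Mul(6, -4)) = Add(-5, -24) = -29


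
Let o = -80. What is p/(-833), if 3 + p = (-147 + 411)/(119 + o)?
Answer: -1/221 ≈ -0.0045249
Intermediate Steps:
p = 49/13 (p = -3 + (-147 + 411)/(119 - 80) = -3 + 264/39 = -3 + 264*(1/39) = -3 + 88/13 = 49/13 ≈ 3.7692)
p/(-833) = (49/13)/(-833) = (49/13)*(-1/833) = -1/221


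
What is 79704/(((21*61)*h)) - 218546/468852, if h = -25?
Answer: -7394719243/2502497550 ≈ -2.9549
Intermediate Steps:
79704/(((21*61)*h)) - 218546/468852 = 79704/(((21*61)*(-25))) - 218546/468852 = 79704/((1281*(-25))) - 218546*1/468852 = 79704/(-32025) - 109273/234426 = 79704*(-1/32025) - 109273/234426 = -26568/10675 - 109273/234426 = -7394719243/2502497550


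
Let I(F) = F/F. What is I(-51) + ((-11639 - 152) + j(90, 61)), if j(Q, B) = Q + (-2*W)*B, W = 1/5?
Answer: -58622/5 ≈ -11724.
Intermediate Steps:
I(F) = 1
W = 1/5 ≈ 0.20000
j(Q, B) = Q - 2*B/5 (j(Q, B) = Q + (-2*1/5)*B = Q - 2*B/5)
I(-51) + ((-11639 - 152) + j(90, 61)) = 1 + ((-11639 - 152) + (90 - 2/5*61)) = 1 + (-11791 + (90 - 122/5)) = 1 + (-11791 + 328/5) = 1 - 58627/5 = -58622/5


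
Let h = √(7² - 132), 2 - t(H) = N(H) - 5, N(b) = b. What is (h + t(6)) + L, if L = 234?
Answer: 235 + I*√83 ≈ 235.0 + 9.1104*I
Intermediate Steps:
t(H) = 7 - H (t(H) = 2 - (H - 5) = 2 - (-5 + H) = 2 + (5 - H) = 7 - H)
h = I*√83 (h = √(49 - 132) = √(-83) = I*√83 ≈ 9.1104*I)
(h + t(6)) + L = (I*√83 + (7 - 1*6)) + 234 = (I*√83 + (7 - 6)) + 234 = (I*√83 + 1) + 234 = (1 + I*√83) + 234 = 235 + I*√83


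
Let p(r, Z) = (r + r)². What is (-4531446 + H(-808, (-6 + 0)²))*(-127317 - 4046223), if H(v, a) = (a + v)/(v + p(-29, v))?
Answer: 4028292721070660/213 ≈ 1.8912e+13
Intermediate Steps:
p(r, Z) = 4*r² (p(r, Z) = (2*r)² = 4*r²)
H(v, a) = (a + v)/(3364 + v) (H(v, a) = (a + v)/(v + 4*(-29)²) = (a + v)/(v + 4*841) = (a + v)/(v + 3364) = (a + v)/(3364 + v))
(-4531446 + H(-808, (-6 + 0)²))*(-127317 - 4046223) = (-4531446 + ((-6 + 0)² - 808)/(3364 - 808))*(-127317 - 4046223) = (-4531446 + ((-6)² - 808)/2556)*(-4173540) = (-4531446 + (36 - 808)/2556)*(-4173540) = (-4531446 + (1/2556)*(-772))*(-4173540) = (-4531446 - 193/639)*(-4173540) = -2895594187/639*(-4173540) = 4028292721070660/213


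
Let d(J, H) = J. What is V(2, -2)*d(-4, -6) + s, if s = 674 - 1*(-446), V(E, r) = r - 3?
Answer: 1140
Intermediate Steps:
V(E, r) = -3 + r
s = 1120 (s = 674 + 446 = 1120)
V(2, -2)*d(-4, -6) + s = (-3 - 2)*(-4) + 1120 = -5*(-4) + 1120 = 20 + 1120 = 1140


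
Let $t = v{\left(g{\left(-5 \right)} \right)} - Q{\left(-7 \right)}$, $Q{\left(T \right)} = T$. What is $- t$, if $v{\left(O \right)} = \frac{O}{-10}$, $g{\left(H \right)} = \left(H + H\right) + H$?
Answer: $- \frac{17}{2} \approx -8.5$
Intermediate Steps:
$g{\left(H \right)} = 3 H$ ($g{\left(H \right)} = 2 H + H = 3 H$)
$v{\left(O \right)} = - \frac{O}{10}$ ($v{\left(O \right)} = O \left(- \frac{1}{10}\right) = - \frac{O}{10}$)
$t = \frac{17}{2}$ ($t = - \frac{3 \left(-5\right)}{10} - -7 = \left(- \frac{1}{10}\right) \left(-15\right) + 7 = \frac{3}{2} + 7 = \frac{17}{2} \approx 8.5$)
$- t = \left(-1\right) \frac{17}{2} = - \frac{17}{2}$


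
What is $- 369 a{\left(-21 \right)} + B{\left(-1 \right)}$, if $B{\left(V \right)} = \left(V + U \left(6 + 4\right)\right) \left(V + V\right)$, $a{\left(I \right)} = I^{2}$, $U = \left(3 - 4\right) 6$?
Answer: $-162607$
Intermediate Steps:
$U = -6$ ($U = \left(-1\right) 6 = -6$)
$B{\left(V \right)} = 2 V \left(-60 + V\right)$ ($B{\left(V \right)} = \left(V - 6 \left(6 + 4\right)\right) \left(V + V\right) = \left(V - 60\right) 2 V = \left(-60 + V\right) 2 V = 2 V \left(-60 + V\right)$)
$- 369 a{\left(-21 \right)} + B{\left(-1 \right)} = - 369 \left(-21\right)^{2} + 2 \left(-1\right) \left(-60 - 1\right) = \left(-369\right) 441 + 2 \left(-1\right) \left(-61\right) = -162729 + 122 = -162607$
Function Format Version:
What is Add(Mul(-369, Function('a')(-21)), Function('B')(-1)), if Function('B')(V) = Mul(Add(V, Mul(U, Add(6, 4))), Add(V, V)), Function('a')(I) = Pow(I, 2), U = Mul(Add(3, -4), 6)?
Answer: -162607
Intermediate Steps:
U = -6 (U = Mul(-1, 6) = -6)
Function('B')(V) = Mul(2, V, Add(-60, V)) (Function('B')(V) = Mul(Add(V, Mul(-6, Add(6, 4))), Add(V, V)) = Mul(Add(V, Mul(-6, 10)), Mul(2, V)) = Mul(Add(V, -60), Mul(2, V)) = Mul(Add(-60, V), Mul(2, V)) = Mul(2, V, Add(-60, V)))
Add(Mul(-369, Function('a')(-21)), Function('B')(-1)) = Add(Mul(-369, Pow(-21, 2)), Mul(2, -1, Add(-60, -1))) = Add(Mul(-369, 441), Mul(2, -1, -61)) = Add(-162729, 122) = -162607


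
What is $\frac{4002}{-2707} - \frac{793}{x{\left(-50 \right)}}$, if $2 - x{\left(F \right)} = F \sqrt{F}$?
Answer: $\frac{5 \left(- 200100 \sqrt{2} + 430931 i\right)}{5414 \left(- i + 125 \sqrt{2}\right)} \approx -1.4911 + 2.2429 i$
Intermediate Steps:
$x{\left(F \right)} = 2 - F^{\frac{3}{2}}$ ($x{\left(F \right)} = 2 - F \sqrt{F} = 2 - F^{\frac{3}{2}}$)
$\frac{4002}{-2707} - \frac{793}{x{\left(-50 \right)}} = \frac{4002}{-2707} - \frac{793}{2 - \left(-50\right)^{\frac{3}{2}}} = 4002 \left(- \frac{1}{2707}\right) - \frac{793}{2 - - 250 i \sqrt{2}} = - \frac{4002}{2707} - \frac{793}{2 + 250 i \sqrt{2}}$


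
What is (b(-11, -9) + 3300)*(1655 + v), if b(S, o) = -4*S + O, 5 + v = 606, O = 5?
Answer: 7555344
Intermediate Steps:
v = 601 (v = -5 + 606 = 601)
b(S, o) = 5 - 4*S (b(S, o) = -4*S + 5 = 5 - 4*S)
(b(-11, -9) + 3300)*(1655 + v) = ((5 - 4*(-11)) + 3300)*(1655 + 601) = ((5 + 44) + 3300)*2256 = (49 + 3300)*2256 = 3349*2256 = 7555344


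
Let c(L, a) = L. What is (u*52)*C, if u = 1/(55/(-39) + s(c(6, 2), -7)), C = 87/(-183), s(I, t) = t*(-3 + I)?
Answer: 29406/26657 ≈ 1.1031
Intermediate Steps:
C = -29/61 (C = 87*(-1/183) = -29/61 ≈ -0.47541)
u = -39/874 (u = 1/(55/(-39) - 7*(-3 + 6)) = 1/(55*(-1/39) - 7*3) = 1/(-55/39 - 21) = 1/(-874/39) = -39/874 ≈ -0.044622)
(u*52)*C = -39/874*52*(-29/61) = -1014/437*(-29/61) = 29406/26657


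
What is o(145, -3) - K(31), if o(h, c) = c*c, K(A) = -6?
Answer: 15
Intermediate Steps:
o(h, c) = c²
o(145, -3) - K(31) = (-3)² - 1*(-6) = 9 + 6 = 15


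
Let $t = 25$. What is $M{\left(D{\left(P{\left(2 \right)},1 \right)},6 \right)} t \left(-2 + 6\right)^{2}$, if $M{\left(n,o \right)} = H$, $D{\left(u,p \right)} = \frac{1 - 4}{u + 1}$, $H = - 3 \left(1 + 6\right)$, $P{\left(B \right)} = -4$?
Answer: $-8400$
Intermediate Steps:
$H = -21$ ($H = \left(-3\right) 7 = -21$)
$D{\left(u,p \right)} = - \frac{3}{1 + u}$
$M{\left(n,o \right)} = -21$
$M{\left(D{\left(P{\left(2 \right)},1 \right)},6 \right)} t \left(-2 + 6\right)^{2} = \left(-21\right) 25 \left(-2 + 6\right)^{2} = - 525 \cdot 4^{2} = \left(-525\right) 16 = -8400$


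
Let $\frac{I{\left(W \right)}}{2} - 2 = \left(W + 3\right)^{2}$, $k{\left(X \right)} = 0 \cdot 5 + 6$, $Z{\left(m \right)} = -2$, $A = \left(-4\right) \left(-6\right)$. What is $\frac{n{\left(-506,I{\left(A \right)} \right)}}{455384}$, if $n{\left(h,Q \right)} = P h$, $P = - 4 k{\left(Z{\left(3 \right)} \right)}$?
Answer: $\frac{1518}{56923} \approx 0.026668$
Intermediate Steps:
$A = 24$
$k{\left(X \right)} = 6$ ($k{\left(X \right)} = 0 + 6 = 6$)
$I{\left(W \right)} = 4 + 2 \left(3 + W\right)^{2}$ ($I{\left(W \right)} = 4 + 2 \left(W + 3\right)^{2} = 4 + 2 \left(3 + W\right)^{2}$)
$P = -24$ ($P = \left(-4\right) 6 = -24$)
$n{\left(h,Q \right)} = - 24 h$
$\frac{n{\left(-506,I{\left(A \right)} \right)}}{455384} = \frac{\left(-24\right) \left(-506\right)}{455384} = 12144 \cdot \frac{1}{455384} = \frac{1518}{56923}$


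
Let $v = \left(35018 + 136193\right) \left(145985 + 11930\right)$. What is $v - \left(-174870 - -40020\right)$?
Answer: $27036919915$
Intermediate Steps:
$v = 27036785065$ ($v = 171211 \cdot 157915 = 27036785065$)
$v - \left(-174870 - -40020\right) = 27036785065 - \left(-174870 - -40020\right) = 27036785065 - \left(-174870 + 40020\right) = 27036785065 - -134850 = 27036785065 + 134850 = 27036919915$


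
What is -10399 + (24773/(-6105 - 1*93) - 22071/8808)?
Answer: -94676173043/9098664 ≈ -10406.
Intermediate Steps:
-10399 + (24773/(-6105 - 1*93) - 22071/8808) = -10399 + (24773/(-6105 - 93) - 22071*1/8808) = -10399 + (24773/(-6198) - 7357/2936) = -10399 + (24773*(-1/6198) - 7357/2936) = -10399 + (-24773/6198 - 7357/2936) = -10399 - 59166107/9098664 = -94676173043/9098664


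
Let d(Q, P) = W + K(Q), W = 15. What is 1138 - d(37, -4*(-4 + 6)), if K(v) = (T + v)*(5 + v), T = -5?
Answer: -221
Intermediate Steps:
K(v) = (-5 + v)*(5 + v)
d(Q, P) = -10 + Q² (d(Q, P) = 15 + (-25 + Q²) = -10 + Q²)
1138 - d(37, -4*(-4 + 6)) = 1138 - (-10 + 37²) = 1138 - (-10 + 1369) = 1138 - 1*1359 = 1138 - 1359 = -221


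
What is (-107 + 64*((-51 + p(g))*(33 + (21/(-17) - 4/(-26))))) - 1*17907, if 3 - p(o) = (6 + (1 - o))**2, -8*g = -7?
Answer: -3275972/17 ≈ -1.9270e+5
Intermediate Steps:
g = 7/8 (g = -1/8*(-7) = 7/8 ≈ 0.87500)
p(o) = 3 - (7 - o)**2 (p(o) = 3 - (6 + (1 - o))**2 = 3 - (7 - o)**2)
(-107 + 64*((-51 + p(g))*(33 + (21/(-17) - 4/(-26))))) - 1*17907 = (-107 + 64*((-51 + (3 - (-7 + 7/8)**2))*(33 + (21/(-17) - 4/(-26))))) - 1*17907 = (-107 + 64*((-51 + (3 - (-49/8)**2))*(33 + (21*(-1/17) - 4*(-1/26))))) - 17907 = (-107 + 64*((-51 + (3 - 1*2401/64))*(33 + (-21/17 + 2/13)))) - 17907 = (-107 + 64*((-51 + (3 - 2401/64))*(33 - 239/221))) - 17907 = (-107 + 64*((-51 - 2209/64)*(7054/221))) - 17907 = (-107 + 64*(-5473/64*7054/221)) - 17907 = (-107 + 64*(-1484867/544)) - 17907 = (-107 - 2969734/17) - 17907 = -2971553/17 - 17907 = -3275972/17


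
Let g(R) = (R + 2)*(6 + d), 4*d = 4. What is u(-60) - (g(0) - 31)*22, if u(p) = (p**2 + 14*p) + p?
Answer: 3074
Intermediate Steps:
d = 1 (d = (1/4)*4 = 1)
u(p) = p**2 + 15*p
g(R) = 14 + 7*R (g(R) = (R + 2)*(6 + 1) = (2 + R)*7 = 14 + 7*R)
u(-60) - (g(0) - 31)*22 = -60*(15 - 60) - ((14 + 7*0) - 31)*22 = -60*(-45) - ((14 + 0) - 31)*22 = 2700 - (14 - 31)*22 = 2700 - (-17)*22 = 2700 - 1*(-374) = 2700 + 374 = 3074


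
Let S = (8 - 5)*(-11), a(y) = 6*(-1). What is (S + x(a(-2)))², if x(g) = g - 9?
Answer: 2304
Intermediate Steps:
a(y) = -6
S = -33 (S = 3*(-11) = -33)
x(g) = -9 + g
(S + x(a(-2)))² = (-33 + (-9 - 6))² = (-33 - 15)² = (-48)² = 2304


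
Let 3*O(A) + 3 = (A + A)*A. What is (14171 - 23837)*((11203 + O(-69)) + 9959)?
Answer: -235222110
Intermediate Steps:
O(A) = -1 + 2*A²/3 (O(A) = -1 + ((A + A)*A)/3 = -1 + ((2*A)*A)/3 = -1 + (2*A²)/3 = -1 + 2*A²/3)
(14171 - 23837)*((11203 + O(-69)) + 9959) = (14171 - 23837)*((11203 + (-1 + (⅔)*(-69)²)) + 9959) = -9666*((11203 + (-1 + (⅔)*4761)) + 9959) = -9666*((11203 + (-1 + 3174)) + 9959) = -9666*((11203 + 3173) + 9959) = -9666*(14376 + 9959) = -9666*24335 = -235222110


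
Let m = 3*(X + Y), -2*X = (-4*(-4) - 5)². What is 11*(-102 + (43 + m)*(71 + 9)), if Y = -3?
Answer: -130922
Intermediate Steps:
X = -121/2 (X = -(-4*(-4) - 5)²/2 = -(16 - 5)²/2 = -½*11² = -½*121 = -121/2 ≈ -60.500)
m = -381/2 (m = 3*(-121/2 - 3) = 3*(-127/2) = -381/2 ≈ -190.50)
11*(-102 + (43 + m)*(71 + 9)) = 11*(-102 + (43 - 381/2)*(71 + 9)) = 11*(-102 - 295/2*80) = 11*(-102 - 11800) = 11*(-11902) = -130922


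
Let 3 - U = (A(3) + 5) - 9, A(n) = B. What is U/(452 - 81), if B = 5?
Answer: 2/371 ≈ 0.0053908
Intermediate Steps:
A(n) = 5
U = 2 (U = 3 - ((5 + 5) - 9) = 3 - (10 - 9) = 3 - 1*1 = 3 - 1 = 2)
U/(452 - 81) = 2/(452 - 81) = 2/371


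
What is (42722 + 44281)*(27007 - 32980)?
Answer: -519668919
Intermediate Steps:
(42722 + 44281)*(27007 - 32980) = 87003*(-5973) = -519668919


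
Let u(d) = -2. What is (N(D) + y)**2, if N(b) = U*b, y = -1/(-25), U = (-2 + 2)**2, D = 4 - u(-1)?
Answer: 1/625 ≈ 0.0016000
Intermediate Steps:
D = 6 (D = 4 - 1*(-2) = 4 + 2 = 6)
U = 0 (U = 0**2 = 0)
y = 1/25 (y = -1*(-1/25) = 1/25 ≈ 0.040000)
N(b) = 0 (N(b) = 0*b = 0)
(N(D) + y)**2 = (0 + 1/25)**2 = (1/25)**2 = 1/625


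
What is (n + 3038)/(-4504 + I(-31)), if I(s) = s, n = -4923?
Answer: 377/907 ≈ 0.41566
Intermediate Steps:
(n + 3038)/(-4504 + I(-31)) = (-4923 + 3038)/(-4504 - 31) = -1885/(-4535) = -1885*(-1/4535) = 377/907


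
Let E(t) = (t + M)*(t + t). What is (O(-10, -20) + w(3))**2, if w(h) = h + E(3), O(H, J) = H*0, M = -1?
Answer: 225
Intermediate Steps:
O(H, J) = 0
E(t) = 2*t*(-1 + t) (E(t) = (t - 1)*(t + t) = (-1 + t)*(2*t) = 2*t*(-1 + t))
w(h) = 12 + h (w(h) = h + 2*3*(-1 + 3) = h + 2*3*2 = h + 12 = 12 + h)
(O(-10, -20) + w(3))**2 = (0 + (12 + 3))**2 = (0 + 15)**2 = 15**2 = 225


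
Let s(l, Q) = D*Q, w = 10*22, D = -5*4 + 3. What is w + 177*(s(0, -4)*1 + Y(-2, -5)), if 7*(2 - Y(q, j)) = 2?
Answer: 87916/7 ≈ 12559.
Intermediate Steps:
D = -17 (D = -20 + 3 = -17)
Y(q, j) = 12/7 (Y(q, j) = 2 - ⅐*2 = 2 - 2/7 = 12/7)
w = 220
s(l, Q) = -17*Q
w + 177*(s(0, -4)*1 + Y(-2, -5)) = 220 + 177*(-17*(-4)*1 + 12/7) = 220 + 177*(68*1 + 12/7) = 220 + 177*(68 + 12/7) = 220 + 177*(488/7) = 220 + 86376/7 = 87916/7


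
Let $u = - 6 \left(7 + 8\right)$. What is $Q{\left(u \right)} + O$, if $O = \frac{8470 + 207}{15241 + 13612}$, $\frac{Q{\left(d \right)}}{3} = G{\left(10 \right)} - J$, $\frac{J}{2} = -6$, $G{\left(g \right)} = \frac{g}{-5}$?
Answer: $\frac{874267}{28853} \approx 30.301$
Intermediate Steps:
$G{\left(g \right)} = - \frac{g}{5}$ ($G{\left(g \right)} = g \left(- \frac{1}{5}\right) = - \frac{g}{5}$)
$J = -12$ ($J = 2 \left(-6\right) = -12$)
$u = -90$ ($u = \left(-6\right) 15 = -90$)
$Q{\left(d \right)} = 30$ ($Q{\left(d \right)} = 3 \left(\left(- \frac{1}{5}\right) 10 - -12\right) = 3 \left(-2 + 12\right) = 3 \cdot 10 = 30$)
$O = \frac{8677}{28853} \approx 0.30073$
$Q{\left(u \right)} + O = 30 + \frac{8677}{28853} = \frac{874267}{28853}$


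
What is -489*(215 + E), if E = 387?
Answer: -294378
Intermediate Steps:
-489*(215 + E) = -489*(215 + 387) = -489*602 = -294378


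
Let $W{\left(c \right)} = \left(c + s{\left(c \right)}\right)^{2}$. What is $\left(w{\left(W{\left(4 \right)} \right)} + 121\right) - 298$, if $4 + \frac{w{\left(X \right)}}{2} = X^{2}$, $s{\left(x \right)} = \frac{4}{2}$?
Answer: $2407$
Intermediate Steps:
$s{\left(x \right)} = 2$ ($s{\left(x \right)} = 4 \cdot \frac{1}{2} = 2$)
$W{\left(c \right)} = \left(2 + c\right)^{2}$ ($W{\left(c \right)} = \left(c + 2\right)^{2} = \left(2 + c\right)^{2}$)
$w{\left(X \right)} = -8 + 2 X^{2}$
$\left(w{\left(W{\left(4 \right)} \right)} + 121\right) - 298 = \left(\left(-8 + 2 \left(\left(2 + 4\right)^{2}\right)^{2}\right) + 121\right) - 298 = \left(\left(-8 + 2 \left(6^{2}\right)^{2}\right) + 121\right) - 298 = \left(\left(-8 + 2 \cdot 36^{2}\right) + 121\right) - 298 = \left(\left(-8 + 2 \cdot 1296\right) + 121\right) - 298 = \left(\left(-8 + 2592\right) + 121\right) - 298 = \left(2584 + 121\right) - 298 = 2705 - 298 = 2407$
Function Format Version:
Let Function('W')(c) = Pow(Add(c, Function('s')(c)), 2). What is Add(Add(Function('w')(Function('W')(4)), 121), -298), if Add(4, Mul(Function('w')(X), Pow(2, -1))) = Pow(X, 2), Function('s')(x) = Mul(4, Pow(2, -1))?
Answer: 2407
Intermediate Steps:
Function('s')(x) = 2 (Function('s')(x) = Mul(4, Rational(1, 2)) = 2)
Function('W')(c) = Pow(Add(2, c), 2) (Function('W')(c) = Pow(Add(c, 2), 2) = Pow(Add(2, c), 2))
Function('w')(X) = Add(-8, Mul(2, Pow(X, 2)))
Add(Add(Function('w')(Function('W')(4)), 121), -298) = Add(Add(Add(-8, Mul(2, Pow(Pow(Add(2, 4), 2), 2))), 121), -298) = Add(Add(Add(-8, Mul(2, Pow(Pow(6, 2), 2))), 121), -298) = Add(Add(Add(-8, Mul(2, Pow(36, 2))), 121), -298) = Add(Add(Add(-8, Mul(2, 1296)), 121), -298) = Add(Add(Add(-8, 2592), 121), -298) = Add(Add(2584, 121), -298) = Add(2705, -298) = 2407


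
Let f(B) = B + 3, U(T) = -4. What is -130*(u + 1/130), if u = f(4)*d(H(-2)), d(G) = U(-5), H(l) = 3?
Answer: 3639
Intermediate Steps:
f(B) = 3 + B
d(G) = -4
u = -28 (u = (3 + 4)*(-4) = 7*(-4) = -28)
-130*(u + 1/130) = -130*(-28 + 1/130) = -130*(-3639/130) = 3639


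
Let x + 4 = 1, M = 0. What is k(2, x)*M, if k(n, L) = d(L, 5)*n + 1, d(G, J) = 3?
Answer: 0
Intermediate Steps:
x = -3 (x = -4 + 1 = -3)
k(n, L) = 1 + 3*n (k(n, L) = 3*n + 1 = 1 + 3*n)
k(2, x)*M = (1 + 3*2)*0 = (1 + 6)*0 = 7*0 = 0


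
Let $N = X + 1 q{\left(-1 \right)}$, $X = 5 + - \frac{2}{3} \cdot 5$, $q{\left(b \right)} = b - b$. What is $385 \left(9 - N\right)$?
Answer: $\frac{8470}{3} \approx 2823.3$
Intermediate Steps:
$q{\left(b \right)} = 0$
$X = \frac{5}{3}$ ($X = 5 + \left(-2\right) \frac{1}{3} \cdot 5 = 5 - \frac{10}{3} = \frac{5}{3} \approx 1.6667$)
$N = \frac{5}{3}$ ($N = \frac{5}{3} + 1 \cdot 0 = \frac{5}{3} + 0 = \frac{5}{3} \approx 1.6667$)
$385 \left(9 - N\right) = 385 \left(9 - \frac{5}{3}\right) = 385 \cdot \frac{22}{3} = \frac{8470}{3}$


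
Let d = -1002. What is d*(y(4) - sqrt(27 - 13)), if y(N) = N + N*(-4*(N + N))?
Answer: 124248 + 1002*sqrt(14) ≈ 1.2800e+5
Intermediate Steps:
y(N) = N - 8*N**2 (y(N) = N + N*(-8*N) = N - 8*N**2)
d*(y(4) - sqrt(27 - 13)) = -1002*(4*(1 - 8*4) - sqrt(27 - 13)) = -1002*(4*(1 - 32) - sqrt(14)) = -1002*(4*(-31) - sqrt(14)) = -1002*(-124 - sqrt(14)) = 124248 + 1002*sqrt(14)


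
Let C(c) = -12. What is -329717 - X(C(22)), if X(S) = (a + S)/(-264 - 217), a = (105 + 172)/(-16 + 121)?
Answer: -16652358068/50505 ≈ -3.2972e+5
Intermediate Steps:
a = 277/105 ≈ 2.6381
X(S) = -277/50505 - S/481 (X(S) = (277/105 + S)/(-264 - 217) = (277/105 + S)/(-481) = (277/105 + S)*(-1/481) = -277/50505 - S/481)
-329717 - X(C(22)) = -329717 - (-277/50505 - 1/481*(-12)) = -329717 - (-277/50505 + 12/481) = -329717 - 1*983/50505 = -329717 - 983/50505 = -16652358068/50505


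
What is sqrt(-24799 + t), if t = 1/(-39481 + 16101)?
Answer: I*sqrt(3388934629745)/11690 ≈ 157.48*I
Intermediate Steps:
t = -1/23380 (t = 1/(-23380) = -1/23380 ≈ -4.2772e-5)
sqrt(-24799 + t) = sqrt(-24799 - 1/23380) = sqrt(-579800621/23380) = I*sqrt(3388934629745)/11690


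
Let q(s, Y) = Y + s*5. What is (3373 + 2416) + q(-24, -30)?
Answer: 5639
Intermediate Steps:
q(s, Y) = Y + 5*s
(3373 + 2416) + q(-24, -30) = (3373 + 2416) + (-30 + 5*(-24)) = 5789 + (-30 - 120) = 5789 - 150 = 5639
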